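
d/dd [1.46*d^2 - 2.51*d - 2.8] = 2.92*d - 2.51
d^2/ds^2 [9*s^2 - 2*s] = 18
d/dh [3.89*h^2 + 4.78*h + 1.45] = 7.78*h + 4.78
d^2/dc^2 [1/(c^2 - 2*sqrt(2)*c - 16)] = 2*(c^2 - 2*sqrt(2)*c - 4*(c - sqrt(2))^2 - 16)/(-c^2 + 2*sqrt(2)*c + 16)^3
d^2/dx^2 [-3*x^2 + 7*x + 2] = -6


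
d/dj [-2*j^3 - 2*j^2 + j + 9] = -6*j^2 - 4*j + 1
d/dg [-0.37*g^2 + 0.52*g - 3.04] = 0.52 - 0.74*g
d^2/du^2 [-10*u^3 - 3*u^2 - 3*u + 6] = -60*u - 6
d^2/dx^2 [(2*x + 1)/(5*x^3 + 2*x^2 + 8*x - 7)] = 2*(150*x^5 + 210*x^4 + 8*x^3 + 552*x^2 + 237*x + 190)/(125*x^9 + 150*x^8 + 660*x^7 - 37*x^6 + 636*x^5 - 1380*x^4 + 575*x^3 - 1050*x^2 + 1176*x - 343)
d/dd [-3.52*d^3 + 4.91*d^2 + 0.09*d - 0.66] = -10.56*d^2 + 9.82*d + 0.09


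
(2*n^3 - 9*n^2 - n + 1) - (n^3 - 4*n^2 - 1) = n^3 - 5*n^2 - n + 2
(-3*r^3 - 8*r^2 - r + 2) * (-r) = 3*r^4 + 8*r^3 + r^2 - 2*r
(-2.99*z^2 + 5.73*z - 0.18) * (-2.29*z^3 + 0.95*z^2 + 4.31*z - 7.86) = 6.8471*z^5 - 15.9622*z^4 - 7.0312*z^3 + 48.0267*z^2 - 45.8136*z + 1.4148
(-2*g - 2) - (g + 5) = -3*g - 7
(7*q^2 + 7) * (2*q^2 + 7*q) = 14*q^4 + 49*q^3 + 14*q^2 + 49*q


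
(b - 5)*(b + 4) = b^2 - b - 20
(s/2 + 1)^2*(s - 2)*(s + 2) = s^4/4 + s^3 - 4*s - 4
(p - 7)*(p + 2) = p^2 - 5*p - 14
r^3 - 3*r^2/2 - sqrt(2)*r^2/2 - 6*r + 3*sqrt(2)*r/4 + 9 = (r - 3/2)*(r - 2*sqrt(2))*(r + 3*sqrt(2)/2)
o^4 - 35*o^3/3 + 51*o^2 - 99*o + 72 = (o - 3)^3*(o - 8/3)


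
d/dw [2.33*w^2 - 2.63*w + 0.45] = 4.66*w - 2.63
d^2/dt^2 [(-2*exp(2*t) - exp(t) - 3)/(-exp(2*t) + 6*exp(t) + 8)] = (13*exp(4*t) + 154*exp(3*t) + 282*exp(2*t) + 668*exp(t) - 80)*exp(t)/(exp(6*t) - 18*exp(5*t) + 84*exp(4*t) + 72*exp(3*t) - 672*exp(2*t) - 1152*exp(t) - 512)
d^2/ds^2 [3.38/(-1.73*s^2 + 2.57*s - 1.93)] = (20.232004*s^2 - 30.055636*s - 3.38*(3.46*s - 2.57)*(6.92*s - 5.14) + 22.570964)/(1.73*s^2 - 2.57*s + 1.93)^3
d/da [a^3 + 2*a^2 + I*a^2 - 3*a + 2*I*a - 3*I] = 3*a^2 + 2*a*(2 + I) - 3 + 2*I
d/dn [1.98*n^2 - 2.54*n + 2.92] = 3.96*n - 2.54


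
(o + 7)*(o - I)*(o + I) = o^3 + 7*o^2 + o + 7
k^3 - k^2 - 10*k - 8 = (k - 4)*(k + 1)*(k + 2)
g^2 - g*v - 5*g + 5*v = (g - 5)*(g - v)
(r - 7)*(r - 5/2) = r^2 - 19*r/2 + 35/2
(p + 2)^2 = p^2 + 4*p + 4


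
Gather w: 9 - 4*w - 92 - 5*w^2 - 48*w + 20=-5*w^2 - 52*w - 63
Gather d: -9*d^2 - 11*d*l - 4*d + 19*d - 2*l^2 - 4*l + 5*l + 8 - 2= -9*d^2 + d*(15 - 11*l) - 2*l^2 + l + 6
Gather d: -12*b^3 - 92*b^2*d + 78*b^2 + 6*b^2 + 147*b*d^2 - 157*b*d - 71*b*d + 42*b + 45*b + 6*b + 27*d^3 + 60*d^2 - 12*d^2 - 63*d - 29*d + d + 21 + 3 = -12*b^3 + 84*b^2 + 93*b + 27*d^3 + d^2*(147*b + 48) + d*(-92*b^2 - 228*b - 91) + 24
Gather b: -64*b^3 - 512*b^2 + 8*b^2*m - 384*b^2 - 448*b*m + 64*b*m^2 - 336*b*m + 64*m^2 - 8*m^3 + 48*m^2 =-64*b^3 + b^2*(8*m - 896) + b*(64*m^2 - 784*m) - 8*m^3 + 112*m^2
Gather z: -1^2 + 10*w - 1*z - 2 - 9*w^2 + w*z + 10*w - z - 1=-9*w^2 + 20*w + z*(w - 2) - 4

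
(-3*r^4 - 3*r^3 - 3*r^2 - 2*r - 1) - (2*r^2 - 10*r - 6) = -3*r^4 - 3*r^3 - 5*r^2 + 8*r + 5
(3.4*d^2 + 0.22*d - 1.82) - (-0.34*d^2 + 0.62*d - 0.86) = 3.74*d^2 - 0.4*d - 0.96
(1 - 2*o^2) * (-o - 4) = 2*o^3 + 8*o^2 - o - 4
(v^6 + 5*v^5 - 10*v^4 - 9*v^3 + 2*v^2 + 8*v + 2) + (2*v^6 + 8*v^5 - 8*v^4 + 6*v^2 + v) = 3*v^6 + 13*v^5 - 18*v^4 - 9*v^3 + 8*v^2 + 9*v + 2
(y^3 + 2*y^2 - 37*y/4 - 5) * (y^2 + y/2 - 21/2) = y^5 + 5*y^4/2 - 75*y^3/4 - 245*y^2/8 + 757*y/8 + 105/2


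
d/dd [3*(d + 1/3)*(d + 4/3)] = 6*d + 5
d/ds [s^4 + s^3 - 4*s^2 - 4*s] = 4*s^3 + 3*s^2 - 8*s - 4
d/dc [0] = 0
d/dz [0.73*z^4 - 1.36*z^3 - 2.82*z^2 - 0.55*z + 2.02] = 2.92*z^3 - 4.08*z^2 - 5.64*z - 0.55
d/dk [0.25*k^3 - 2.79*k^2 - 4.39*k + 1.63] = 0.75*k^2 - 5.58*k - 4.39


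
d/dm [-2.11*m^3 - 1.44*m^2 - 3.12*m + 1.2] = -6.33*m^2 - 2.88*m - 3.12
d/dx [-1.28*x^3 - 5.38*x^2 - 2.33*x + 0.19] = -3.84*x^2 - 10.76*x - 2.33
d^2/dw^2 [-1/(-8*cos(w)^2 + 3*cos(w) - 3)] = (256*sin(w)^4 - 41*sin(w)^2 + 99*cos(w) - 18*cos(3*w) - 185)/(8*sin(w)^2 + 3*cos(w) - 11)^3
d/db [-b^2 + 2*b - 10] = 2 - 2*b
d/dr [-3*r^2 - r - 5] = -6*r - 1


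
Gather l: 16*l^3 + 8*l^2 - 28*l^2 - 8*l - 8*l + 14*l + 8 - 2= 16*l^3 - 20*l^2 - 2*l + 6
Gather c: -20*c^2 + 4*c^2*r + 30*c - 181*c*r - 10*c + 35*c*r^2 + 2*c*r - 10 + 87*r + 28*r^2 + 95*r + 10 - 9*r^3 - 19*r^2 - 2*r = c^2*(4*r - 20) + c*(35*r^2 - 179*r + 20) - 9*r^3 + 9*r^2 + 180*r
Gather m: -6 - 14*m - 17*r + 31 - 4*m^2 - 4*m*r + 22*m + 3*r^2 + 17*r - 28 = -4*m^2 + m*(8 - 4*r) + 3*r^2 - 3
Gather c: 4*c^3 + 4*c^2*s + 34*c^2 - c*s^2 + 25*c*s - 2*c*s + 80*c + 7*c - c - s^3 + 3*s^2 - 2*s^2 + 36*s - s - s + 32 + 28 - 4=4*c^3 + c^2*(4*s + 34) + c*(-s^2 + 23*s + 86) - s^3 + s^2 + 34*s + 56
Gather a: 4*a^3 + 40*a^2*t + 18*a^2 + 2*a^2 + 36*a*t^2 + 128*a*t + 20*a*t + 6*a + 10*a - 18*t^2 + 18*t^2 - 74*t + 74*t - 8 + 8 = 4*a^3 + a^2*(40*t + 20) + a*(36*t^2 + 148*t + 16)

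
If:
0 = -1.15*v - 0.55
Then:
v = -0.48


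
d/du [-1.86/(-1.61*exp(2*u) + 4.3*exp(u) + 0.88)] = (7.998 - 5.9892*exp(u))*exp(u)/(-1.61*exp(2*u) + 4.3*exp(u) + 0.88)^2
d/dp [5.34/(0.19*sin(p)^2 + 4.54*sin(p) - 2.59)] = -(2.0292*sin(p) + 24.2436)*cos(p)/(0.19*sin(p)^2 + 4.54*sin(p) - 2.59)^2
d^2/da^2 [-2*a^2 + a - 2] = -4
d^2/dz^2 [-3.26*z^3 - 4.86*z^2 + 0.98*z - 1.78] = -19.56*z - 9.72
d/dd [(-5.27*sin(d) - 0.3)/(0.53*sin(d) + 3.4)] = -17.759*cos(d)/(0.53*sin(d) + 3.4)^2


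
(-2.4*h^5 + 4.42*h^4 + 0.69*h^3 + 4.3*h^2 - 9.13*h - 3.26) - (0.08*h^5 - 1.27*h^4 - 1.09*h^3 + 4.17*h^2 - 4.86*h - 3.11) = -2.48*h^5 + 5.69*h^4 + 1.78*h^3 + 0.13*h^2 - 4.27*h - 0.15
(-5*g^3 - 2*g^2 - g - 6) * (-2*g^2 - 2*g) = 10*g^5 + 14*g^4 + 6*g^3 + 14*g^2 + 12*g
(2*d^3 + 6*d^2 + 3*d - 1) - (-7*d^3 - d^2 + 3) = 9*d^3 + 7*d^2 + 3*d - 4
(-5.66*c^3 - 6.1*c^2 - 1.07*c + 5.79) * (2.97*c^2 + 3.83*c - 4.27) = -16.8102*c^5 - 39.7948*c^4 - 2.3727*c^3 + 39.1452*c^2 + 26.7446*c - 24.7233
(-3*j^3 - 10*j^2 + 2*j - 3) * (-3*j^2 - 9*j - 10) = 9*j^5 + 57*j^4 + 114*j^3 + 91*j^2 + 7*j + 30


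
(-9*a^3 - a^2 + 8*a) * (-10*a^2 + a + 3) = 90*a^5 + a^4 - 108*a^3 + 5*a^2 + 24*a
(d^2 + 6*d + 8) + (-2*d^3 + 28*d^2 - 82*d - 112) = -2*d^3 + 29*d^2 - 76*d - 104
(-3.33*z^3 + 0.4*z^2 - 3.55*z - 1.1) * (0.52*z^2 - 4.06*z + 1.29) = -1.7316*z^5 + 13.7278*z^4 - 7.7657*z^3 + 14.357*z^2 - 0.113499999999999*z - 1.419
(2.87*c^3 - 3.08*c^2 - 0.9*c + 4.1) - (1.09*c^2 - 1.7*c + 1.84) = 2.87*c^3 - 4.17*c^2 + 0.8*c + 2.26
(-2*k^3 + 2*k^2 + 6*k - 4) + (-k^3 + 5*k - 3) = -3*k^3 + 2*k^2 + 11*k - 7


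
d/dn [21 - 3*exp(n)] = -3*exp(n)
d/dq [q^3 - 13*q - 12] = 3*q^2 - 13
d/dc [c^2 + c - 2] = 2*c + 1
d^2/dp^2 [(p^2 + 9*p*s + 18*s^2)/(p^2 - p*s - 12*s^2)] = 20*s/(p^3 - 12*p^2*s + 48*p*s^2 - 64*s^3)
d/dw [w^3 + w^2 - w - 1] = 3*w^2 + 2*w - 1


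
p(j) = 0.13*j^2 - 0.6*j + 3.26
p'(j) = 0.26*j - 0.6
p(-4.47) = 8.54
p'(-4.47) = -1.76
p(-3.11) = 6.38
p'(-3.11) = -1.41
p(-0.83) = 3.85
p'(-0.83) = -0.82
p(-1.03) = 4.02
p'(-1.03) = -0.87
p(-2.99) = 6.22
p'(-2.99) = -1.38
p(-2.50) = 5.57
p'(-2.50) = -1.25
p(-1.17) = 4.14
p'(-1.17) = -0.90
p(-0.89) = 3.90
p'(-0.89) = -0.83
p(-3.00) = 6.23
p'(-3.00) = -1.38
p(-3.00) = 6.23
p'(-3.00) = -1.38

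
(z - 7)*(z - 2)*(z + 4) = z^3 - 5*z^2 - 22*z + 56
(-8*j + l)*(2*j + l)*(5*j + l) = -80*j^3 - 46*j^2*l - j*l^2 + l^3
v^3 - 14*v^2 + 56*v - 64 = (v - 8)*(v - 4)*(v - 2)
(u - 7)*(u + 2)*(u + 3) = u^3 - 2*u^2 - 29*u - 42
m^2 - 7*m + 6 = (m - 6)*(m - 1)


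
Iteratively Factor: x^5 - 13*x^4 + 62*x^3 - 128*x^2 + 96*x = (x - 4)*(x^4 - 9*x^3 + 26*x^2 - 24*x) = (x - 4)*(x - 2)*(x^3 - 7*x^2 + 12*x) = x*(x - 4)*(x - 2)*(x^2 - 7*x + 12) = x*(x - 4)*(x - 3)*(x - 2)*(x - 4)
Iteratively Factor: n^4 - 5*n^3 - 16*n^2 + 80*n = (n + 4)*(n^3 - 9*n^2 + 20*n) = n*(n + 4)*(n^2 - 9*n + 20) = n*(n - 5)*(n + 4)*(n - 4)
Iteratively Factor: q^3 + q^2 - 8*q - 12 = (q - 3)*(q^2 + 4*q + 4) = (q - 3)*(q + 2)*(q + 2)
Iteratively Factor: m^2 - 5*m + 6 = (m - 3)*(m - 2)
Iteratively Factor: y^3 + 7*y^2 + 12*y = (y + 4)*(y^2 + 3*y) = y*(y + 4)*(y + 3)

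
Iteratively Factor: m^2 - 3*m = (m)*(m - 3)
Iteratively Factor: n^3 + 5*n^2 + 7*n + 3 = (n + 1)*(n^2 + 4*n + 3) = (n + 1)*(n + 3)*(n + 1)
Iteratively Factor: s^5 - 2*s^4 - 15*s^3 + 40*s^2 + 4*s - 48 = (s + 1)*(s^4 - 3*s^3 - 12*s^2 + 52*s - 48) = (s - 2)*(s + 1)*(s^3 - s^2 - 14*s + 24) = (s - 2)^2*(s + 1)*(s^2 + s - 12) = (s - 2)^2*(s + 1)*(s + 4)*(s - 3)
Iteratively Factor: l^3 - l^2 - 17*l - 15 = (l + 1)*(l^2 - 2*l - 15) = (l + 1)*(l + 3)*(l - 5)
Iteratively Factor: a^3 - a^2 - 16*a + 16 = (a + 4)*(a^2 - 5*a + 4) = (a - 1)*(a + 4)*(a - 4)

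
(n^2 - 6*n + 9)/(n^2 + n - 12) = (n - 3)/(n + 4)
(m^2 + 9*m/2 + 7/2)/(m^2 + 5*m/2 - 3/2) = (2*m^2 + 9*m + 7)/(2*m^2 + 5*m - 3)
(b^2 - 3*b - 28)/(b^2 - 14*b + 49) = (b + 4)/(b - 7)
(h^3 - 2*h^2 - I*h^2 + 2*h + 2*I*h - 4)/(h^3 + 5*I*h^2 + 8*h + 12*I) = (h - 2)/(h + 6*I)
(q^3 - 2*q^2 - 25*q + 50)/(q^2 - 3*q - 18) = (-q^3 + 2*q^2 + 25*q - 50)/(-q^2 + 3*q + 18)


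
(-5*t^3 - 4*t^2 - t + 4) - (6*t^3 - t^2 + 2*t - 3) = -11*t^3 - 3*t^2 - 3*t + 7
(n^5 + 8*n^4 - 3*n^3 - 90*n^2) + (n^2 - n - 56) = n^5 + 8*n^4 - 3*n^3 - 89*n^2 - n - 56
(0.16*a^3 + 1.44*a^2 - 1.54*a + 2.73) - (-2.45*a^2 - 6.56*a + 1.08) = 0.16*a^3 + 3.89*a^2 + 5.02*a + 1.65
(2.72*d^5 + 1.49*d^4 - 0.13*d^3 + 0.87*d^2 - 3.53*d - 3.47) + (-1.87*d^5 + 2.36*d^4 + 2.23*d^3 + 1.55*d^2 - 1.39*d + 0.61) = 0.85*d^5 + 3.85*d^4 + 2.1*d^3 + 2.42*d^2 - 4.92*d - 2.86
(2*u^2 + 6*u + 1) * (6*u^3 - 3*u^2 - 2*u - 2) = 12*u^5 + 30*u^4 - 16*u^3 - 19*u^2 - 14*u - 2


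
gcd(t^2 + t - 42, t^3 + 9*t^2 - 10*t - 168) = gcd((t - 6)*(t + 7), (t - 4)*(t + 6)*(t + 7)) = t + 7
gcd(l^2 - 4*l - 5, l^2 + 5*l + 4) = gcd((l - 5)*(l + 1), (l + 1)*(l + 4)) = l + 1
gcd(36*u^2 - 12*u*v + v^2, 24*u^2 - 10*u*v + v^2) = 6*u - v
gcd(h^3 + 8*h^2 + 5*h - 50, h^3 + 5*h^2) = h + 5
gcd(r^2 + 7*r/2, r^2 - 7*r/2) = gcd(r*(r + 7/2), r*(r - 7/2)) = r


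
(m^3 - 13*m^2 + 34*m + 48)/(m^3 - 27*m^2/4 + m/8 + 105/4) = 8*(m^2 - 7*m - 8)/(8*m^2 - 6*m - 35)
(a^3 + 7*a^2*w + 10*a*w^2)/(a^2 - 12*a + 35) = a*(a^2 + 7*a*w + 10*w^2)/(a^2 - 12*a + 35)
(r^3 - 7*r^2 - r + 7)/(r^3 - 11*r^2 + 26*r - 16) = (r^2 - 6*r - 7)/(r^2 - 10*r + 16)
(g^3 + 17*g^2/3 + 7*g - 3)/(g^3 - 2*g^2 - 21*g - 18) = (g^2 + 8*g/3 - 1)/(g^2 - 5*g - 6)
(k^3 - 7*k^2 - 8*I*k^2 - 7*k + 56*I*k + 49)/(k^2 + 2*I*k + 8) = (k^3 + k^2*(-7 - 8*I) + k*(-7 + 56*I) + 49)/(k^2 + 2*I*k + 8)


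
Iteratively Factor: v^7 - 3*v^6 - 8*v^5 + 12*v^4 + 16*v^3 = (v)*(v^6 - 3*v^5 - 8*v^4 + 12*v^3 + 16*v^2) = v^2*(v^5 - 3*v^4 - 8*v^3 + 12*v^2 + 16*v) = v^2*(v - 2)*(v^4 - v^3 - 10*v^2 - 8*v) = v^2*(v - 2)*(v + 1)*(v^3 - 2*v^2 - 8*v) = v^3*(v - 2)*(v + 1)*(v^2 - 2*v - 8) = v^3*(v - 2)*(v + 1)*(v + 2)*(v - 4)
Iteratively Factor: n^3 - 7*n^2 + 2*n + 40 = (n + 2)*(n^2 - 9*n + 20) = (n - 4)*(n + 2)*(n - 5)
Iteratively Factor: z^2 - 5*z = (z)*(z - 5)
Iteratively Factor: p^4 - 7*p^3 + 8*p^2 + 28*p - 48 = (p - 2)*(p^3 - 5*p^2 - 2*p + 24) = (p - 4)*(p - 2)*(p^2 - p - 6) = (p - 4)*(p - 3)*(p - 2)*(p + 2)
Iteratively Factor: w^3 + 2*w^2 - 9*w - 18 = (w + 2)*(w^2 - 9) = (w - 3)*(w + 2)*(w + 3)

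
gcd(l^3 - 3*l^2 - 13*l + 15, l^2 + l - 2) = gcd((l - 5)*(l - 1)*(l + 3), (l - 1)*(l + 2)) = l - 1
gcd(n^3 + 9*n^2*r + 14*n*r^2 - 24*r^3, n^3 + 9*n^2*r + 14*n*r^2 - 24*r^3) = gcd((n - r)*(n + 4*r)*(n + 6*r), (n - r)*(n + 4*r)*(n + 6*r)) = -n^3 - 9*n^2*r - 14*n*r^2 + 24*r^3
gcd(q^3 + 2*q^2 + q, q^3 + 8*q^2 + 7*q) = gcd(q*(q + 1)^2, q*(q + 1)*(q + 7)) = q^2 + q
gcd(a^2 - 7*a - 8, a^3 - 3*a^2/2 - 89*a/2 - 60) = a - 8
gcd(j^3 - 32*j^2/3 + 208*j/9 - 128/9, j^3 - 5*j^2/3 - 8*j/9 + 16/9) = j^2 - 8*j/3 + 16/9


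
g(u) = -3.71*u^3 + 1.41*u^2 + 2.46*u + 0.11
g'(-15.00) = -2544.09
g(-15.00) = 12801.71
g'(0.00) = 2.46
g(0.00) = 0.11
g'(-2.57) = -78.30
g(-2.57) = 66.08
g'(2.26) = -48.01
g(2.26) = -29.95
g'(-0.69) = -4.78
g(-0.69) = 0.30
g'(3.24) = -105.24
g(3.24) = -103.30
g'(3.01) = -89.89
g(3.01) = -80.89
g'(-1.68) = -33.69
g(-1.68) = 17.55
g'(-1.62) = -31.32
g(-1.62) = 15.60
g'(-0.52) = -2.02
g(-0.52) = -0.27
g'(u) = -11.13*u^2 + 2.82*u + 2.46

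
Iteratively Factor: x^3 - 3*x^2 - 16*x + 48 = (x - 3)*(x^2 - 16) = (x - 3)*(x + 4)*(x - 4)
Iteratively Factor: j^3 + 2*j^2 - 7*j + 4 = (j - 1)*(j^2 + 3*j - 4) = (j - 1)*(j + 4)*(j - 1)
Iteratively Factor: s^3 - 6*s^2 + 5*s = (s - 5)*(s^2 - s) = (s - 5)*(s - 1)*(s)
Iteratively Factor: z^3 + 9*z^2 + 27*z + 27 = (z + 3)*(z^2 + 6*z + 9) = (z + 3)^2*(z + 3)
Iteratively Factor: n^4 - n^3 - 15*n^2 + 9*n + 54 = (n + 3)*(n^3 - 4*n^2 - 3*n + 18) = (n + 2)*(n + 3)*(n^2 - 6*n + 9) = (n - 3)*(n + 2)*(n + 3)*(n - 3)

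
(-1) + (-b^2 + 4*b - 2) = -b^2 + 4*b - 3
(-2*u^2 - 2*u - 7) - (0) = -2*u^2 - 2*u - 7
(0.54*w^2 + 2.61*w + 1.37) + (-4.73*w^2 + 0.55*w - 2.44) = -4.19*w^2 + 3.16*w - 1.07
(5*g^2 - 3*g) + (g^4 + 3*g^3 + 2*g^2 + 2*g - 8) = g^4 + 3*g^3 + 7*g^2 - g - 8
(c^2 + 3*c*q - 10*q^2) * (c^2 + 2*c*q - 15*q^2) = c^4 + 5*c^3*q - 19*c^2*q^2 - 65*c*q^3 + 150*q^4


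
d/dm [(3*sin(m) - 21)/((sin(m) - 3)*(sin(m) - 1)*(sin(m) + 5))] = 6*(-sin(m)^3 + 10*sin(m)^2 + 7*sin(m) - 52)*cos(m)/((sin(m) - 3)^2*(sin(m) - 1)^2*(sin(m) + 5)^2)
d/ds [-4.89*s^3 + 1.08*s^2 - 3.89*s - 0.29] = -14.67*s^2 + 2.16*s - 3.89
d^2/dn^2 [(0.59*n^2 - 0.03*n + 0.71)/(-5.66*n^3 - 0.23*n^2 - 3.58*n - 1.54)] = (-37.802008*n^6 + 5.766408*n^5 - 200.978676*n^4 + 56.968034*n^3 - 88.428918*n^2 + 33.560424*n - 20.825604)/(181.321496*n^9 + 22.104564*n^8 + 344.960586*n^7 + 175.979303*n^6 + 230.21925*n^5 + 196.315986*n^4 + 93.760696*n^3 + 60.848172*n^2 + 25.470984*n + 3.652264)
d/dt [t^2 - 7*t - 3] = 2*t - 7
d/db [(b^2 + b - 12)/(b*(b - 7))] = 4*(-2*b^2 + 6*b - 21)/(b^2*(b^2 - 14*b + 49))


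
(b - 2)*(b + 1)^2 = b^3 - 3*b - 2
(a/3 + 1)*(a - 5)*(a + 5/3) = a^3/3 - a^2/9 - 55*a/9 - 25/3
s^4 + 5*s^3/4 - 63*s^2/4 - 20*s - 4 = (s - 4)*(s + 1/4)*(s + 1)*(s + 4)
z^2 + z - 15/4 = (z - 3/2)*(z + 5/2)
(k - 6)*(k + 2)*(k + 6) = k^3 + 2*k^2 - 36*k - 72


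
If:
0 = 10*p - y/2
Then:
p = y/20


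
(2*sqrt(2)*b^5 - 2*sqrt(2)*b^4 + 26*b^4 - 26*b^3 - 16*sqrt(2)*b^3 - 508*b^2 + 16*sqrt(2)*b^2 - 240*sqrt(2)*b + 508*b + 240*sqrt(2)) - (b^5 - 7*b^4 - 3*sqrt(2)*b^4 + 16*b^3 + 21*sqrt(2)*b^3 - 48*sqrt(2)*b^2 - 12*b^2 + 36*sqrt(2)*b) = -b^5 + 2*sqrt(2)*b^5 + sqrt(2)*b^4 + 33*b^4 - 37*sqrt(2)*b^3 - 42*b^3 - 496*b^2 + 64*sqrt(2)*b^2 - 276*sqrt(2)*b + 508*b + 240*sqrt(2)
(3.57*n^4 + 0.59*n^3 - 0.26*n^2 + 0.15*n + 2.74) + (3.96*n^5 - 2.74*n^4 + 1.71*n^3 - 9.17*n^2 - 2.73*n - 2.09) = 3.96*n^5 + 0.83*n^4 + 2.3*n^3 - 9.43*n^2 - 2.58*n + 0.65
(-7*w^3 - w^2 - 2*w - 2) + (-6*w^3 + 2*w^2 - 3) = -13*w^3 + w^2 - 2*w - 5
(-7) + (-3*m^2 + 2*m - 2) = -3*m^2 + 2*m - 9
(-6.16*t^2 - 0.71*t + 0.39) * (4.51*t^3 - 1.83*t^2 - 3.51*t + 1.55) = -27.7816*t^5 + 8.0707*t^4 + 24.6798*t^3 - 7.7696*t^2 - 2.4694*t + 0.6045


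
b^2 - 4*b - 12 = (b - 6)*(b + 2)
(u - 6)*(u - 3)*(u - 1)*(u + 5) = u^4 - 5*u^3 - 23*u^2 + 117*u - 90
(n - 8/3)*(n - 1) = n^2 - 11*n/3 + 8/3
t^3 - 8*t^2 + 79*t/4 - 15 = (t - 4)*(t - 5/2)*(t - 3/2)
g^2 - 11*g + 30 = (g - 6)*(g - 5)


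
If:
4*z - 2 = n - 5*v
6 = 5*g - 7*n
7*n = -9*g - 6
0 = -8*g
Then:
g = 0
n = -6/7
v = 8/35 - 4*z/5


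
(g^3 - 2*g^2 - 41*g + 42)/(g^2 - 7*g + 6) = (g^2 - g - 42)/(g - 6)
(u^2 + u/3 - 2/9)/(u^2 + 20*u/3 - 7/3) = (u + 2/3)/(u + 7)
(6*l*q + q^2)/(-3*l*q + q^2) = (6*l + q)/(-3*l + q)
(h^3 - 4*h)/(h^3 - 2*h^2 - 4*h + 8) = h/(h - 2)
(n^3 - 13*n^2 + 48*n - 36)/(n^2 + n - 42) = (n^2 - 7*n + 6)/(n + 7)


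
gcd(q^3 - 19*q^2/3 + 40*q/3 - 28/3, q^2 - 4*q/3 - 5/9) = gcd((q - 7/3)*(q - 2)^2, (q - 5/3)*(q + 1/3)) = 1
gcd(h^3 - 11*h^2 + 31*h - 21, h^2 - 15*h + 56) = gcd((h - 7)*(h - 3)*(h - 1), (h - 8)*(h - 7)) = h - 7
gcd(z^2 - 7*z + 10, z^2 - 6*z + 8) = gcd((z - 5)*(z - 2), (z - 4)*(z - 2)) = z - 2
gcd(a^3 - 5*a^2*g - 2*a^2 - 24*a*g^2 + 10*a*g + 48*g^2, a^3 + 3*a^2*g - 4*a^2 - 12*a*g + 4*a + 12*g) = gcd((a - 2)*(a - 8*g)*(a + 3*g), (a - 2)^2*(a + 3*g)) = a^2 + 3*a*g - 2*a - 6*g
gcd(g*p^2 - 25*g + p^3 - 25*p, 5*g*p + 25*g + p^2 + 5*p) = p + 5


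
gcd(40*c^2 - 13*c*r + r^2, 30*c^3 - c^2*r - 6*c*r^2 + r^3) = -5*c + r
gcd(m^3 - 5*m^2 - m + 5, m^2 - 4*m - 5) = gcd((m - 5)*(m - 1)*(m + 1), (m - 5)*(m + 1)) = m^2 - 4*m - 5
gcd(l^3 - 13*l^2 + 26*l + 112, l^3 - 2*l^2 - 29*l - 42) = l^2 - 5*l - 14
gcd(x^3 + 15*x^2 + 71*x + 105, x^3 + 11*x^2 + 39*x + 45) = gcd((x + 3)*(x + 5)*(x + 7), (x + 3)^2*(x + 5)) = x^2 + 8*x + 15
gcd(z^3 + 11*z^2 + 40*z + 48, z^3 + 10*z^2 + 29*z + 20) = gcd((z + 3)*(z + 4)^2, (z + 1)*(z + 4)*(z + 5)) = z + 4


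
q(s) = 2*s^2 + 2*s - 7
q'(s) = 4*s + 2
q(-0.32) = -7.44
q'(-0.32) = 0.72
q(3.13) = 18.85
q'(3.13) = 14.52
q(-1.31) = -6.19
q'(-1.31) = -3.24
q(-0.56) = -7.49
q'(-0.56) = -0.24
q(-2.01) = -2.94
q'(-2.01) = -6.04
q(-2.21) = -1.65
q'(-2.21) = -6.84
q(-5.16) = 35.93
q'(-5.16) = -18.64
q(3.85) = 30.34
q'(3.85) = 17.40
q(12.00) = 305.00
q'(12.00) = 50.00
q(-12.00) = 257.00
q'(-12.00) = -46.00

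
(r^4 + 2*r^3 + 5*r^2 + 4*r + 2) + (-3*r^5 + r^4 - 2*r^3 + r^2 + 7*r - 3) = -3*r^5 + 2*r^4 + 6*r^2 + 11*r - 1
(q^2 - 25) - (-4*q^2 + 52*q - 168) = 5*q^2 - 52*q + 143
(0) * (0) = 0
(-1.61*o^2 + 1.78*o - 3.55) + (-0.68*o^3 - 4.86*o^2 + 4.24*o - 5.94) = -0.68*o^3 - 6.47*o^2 + 6.02*o - 9.49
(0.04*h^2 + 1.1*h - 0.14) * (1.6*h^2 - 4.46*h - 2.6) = 0.064*h^4 + 1.5816*h^3 - 5.234*h^2 - 2.2356*h + 0.364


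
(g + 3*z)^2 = g^2 + 6*g*z + 9*z^2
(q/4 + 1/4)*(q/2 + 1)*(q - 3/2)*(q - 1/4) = q^4/8 + 5*q^3/32 - 23*q^2/64 - 19*q/64 + 3/32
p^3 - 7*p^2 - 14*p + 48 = (p - 8)*(p - 2)*(p + 3)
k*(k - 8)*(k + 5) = k^3 - 3*k^2 - 40*k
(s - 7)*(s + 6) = s^2 - s - 42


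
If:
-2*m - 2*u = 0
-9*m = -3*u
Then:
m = 0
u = 0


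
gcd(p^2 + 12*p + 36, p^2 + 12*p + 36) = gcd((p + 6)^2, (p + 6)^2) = p^2 + 12*p + 36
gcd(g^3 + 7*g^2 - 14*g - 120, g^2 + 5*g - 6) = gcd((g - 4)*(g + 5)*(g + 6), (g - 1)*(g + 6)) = g + 6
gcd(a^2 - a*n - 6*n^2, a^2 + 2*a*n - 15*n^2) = a - 3*n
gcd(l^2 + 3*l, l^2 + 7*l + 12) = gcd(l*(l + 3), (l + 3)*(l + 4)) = l + 3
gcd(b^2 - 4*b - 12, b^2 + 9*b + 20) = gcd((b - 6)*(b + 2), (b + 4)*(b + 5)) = 1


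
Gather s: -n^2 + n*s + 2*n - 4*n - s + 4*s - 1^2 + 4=-n^2 - 2*n + s*(n + 3) + 3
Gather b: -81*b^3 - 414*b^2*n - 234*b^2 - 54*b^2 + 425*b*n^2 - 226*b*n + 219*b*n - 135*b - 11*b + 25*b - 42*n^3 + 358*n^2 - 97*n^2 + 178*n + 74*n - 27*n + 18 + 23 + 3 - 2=-81*b^3 + b^2*(-414*n - 288) + b*(425*n^2 - 7*n - 121) - 42*n^3 + 261*n^2 + 225*n + 42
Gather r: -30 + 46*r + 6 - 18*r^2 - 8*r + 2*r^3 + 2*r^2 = 2*r^3 - 16*r^2 + 38*r - 24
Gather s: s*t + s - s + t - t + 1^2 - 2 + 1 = s*t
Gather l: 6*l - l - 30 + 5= 5*l - 25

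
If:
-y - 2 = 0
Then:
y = -2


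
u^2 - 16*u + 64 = (u - 8)^2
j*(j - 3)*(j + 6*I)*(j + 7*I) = j^4 - 3*j^3 + 13*I*j^3 - 42*j^2 - 39*I*j^2 + 126*j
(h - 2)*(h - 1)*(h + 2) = h^3 - h^2 - 4*h + 4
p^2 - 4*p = p*(p - 4)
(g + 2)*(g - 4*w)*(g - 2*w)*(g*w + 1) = g^4*w - 6*g^3*w^2 + 2*g^3*w + g^3 + 8*g^2*w^3 - 12*g^2*w^2 - 6*g^2*w + 2*g^2 + 16*g*w^3 + 8*g*w^2 - 12*g*w + 16*w^2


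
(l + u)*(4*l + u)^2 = 16*l^3 + 24*l^2*u + 9*l*u^2 + u^3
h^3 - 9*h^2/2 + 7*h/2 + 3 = (h - 3)*(h - 2)*(h + 1/2)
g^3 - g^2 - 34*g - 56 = (g - 7)*(g + 2)*(g + 4)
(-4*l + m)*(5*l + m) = -20*l^2 + l*m + m^2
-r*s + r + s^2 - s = (-r + s)*(s - 1)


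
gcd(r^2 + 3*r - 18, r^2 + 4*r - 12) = r + 6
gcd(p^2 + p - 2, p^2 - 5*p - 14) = p + 2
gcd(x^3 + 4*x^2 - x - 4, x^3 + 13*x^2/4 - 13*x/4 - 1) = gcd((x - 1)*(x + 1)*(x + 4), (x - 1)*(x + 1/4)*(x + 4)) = x^2 + 3*x - 4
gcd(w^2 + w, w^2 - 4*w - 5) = w + 1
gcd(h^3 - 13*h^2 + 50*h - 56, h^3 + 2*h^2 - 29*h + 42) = h - 2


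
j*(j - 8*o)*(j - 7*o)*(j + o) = j^4 - 14*j^3*o + 41*j^2*o^2 + 56*j*o^3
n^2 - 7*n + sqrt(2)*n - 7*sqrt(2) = (n - 7)*(n + sqrt(2))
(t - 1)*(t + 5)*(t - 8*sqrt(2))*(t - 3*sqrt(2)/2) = t^4 - 19*sqrt(2)*t^3/2 + 4*t^3 - 38*sqrt(2)*t^2 + 19*t^2 + 95*sqrt(2)*t/2 + 96*t - 120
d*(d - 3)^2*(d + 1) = d^4 - 5*d^3 + 3*d^2 + 9*d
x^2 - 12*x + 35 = (x - 7)*(x - 5)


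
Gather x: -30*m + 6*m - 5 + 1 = -24*m - 4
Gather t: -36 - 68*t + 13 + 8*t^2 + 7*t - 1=8*t^2 - 61*t - 24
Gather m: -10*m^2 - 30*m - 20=-10*m^2 - 30*m - 20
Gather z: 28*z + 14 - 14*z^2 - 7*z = -14*z^2 + 21*z + 14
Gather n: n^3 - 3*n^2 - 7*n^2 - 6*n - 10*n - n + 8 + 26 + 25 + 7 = n^3 - 10*n^2 - 17*n + 66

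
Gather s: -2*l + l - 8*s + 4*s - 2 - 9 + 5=-l - 4*s - 6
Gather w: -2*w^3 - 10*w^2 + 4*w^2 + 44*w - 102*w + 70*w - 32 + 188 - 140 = -2*w^3 - 6*w^2 + 12*w + 16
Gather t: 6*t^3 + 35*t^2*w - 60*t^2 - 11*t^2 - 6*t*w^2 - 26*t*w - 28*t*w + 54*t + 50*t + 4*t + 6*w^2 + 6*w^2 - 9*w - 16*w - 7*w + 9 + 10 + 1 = 6*t^3 + t^2*(35*w - 71) + t*(-6*w^2 - 54*w + 108) + 12*w^2 - 32*w + 20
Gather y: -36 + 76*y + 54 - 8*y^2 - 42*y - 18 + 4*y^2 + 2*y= -4*y^2 + 36*y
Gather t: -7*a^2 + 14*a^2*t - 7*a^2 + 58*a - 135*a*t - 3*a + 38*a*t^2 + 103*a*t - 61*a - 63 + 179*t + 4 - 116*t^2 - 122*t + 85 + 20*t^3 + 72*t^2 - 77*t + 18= -14*a^2 - 6*a + 20*t^3 + t^2*(38*a - 44) + t*(14*a^2 - 32*a - 20) + 44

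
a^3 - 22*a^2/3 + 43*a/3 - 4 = (a - 4)*(a - 3)*(a - 1/3)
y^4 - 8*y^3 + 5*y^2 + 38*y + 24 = (y - 6)*(y - 4)*(y + 1)^2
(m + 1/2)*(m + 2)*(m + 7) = m^3 + 19*m^2/2 + 37*m/2 + 7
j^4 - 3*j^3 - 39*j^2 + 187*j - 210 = (j - 5)*(j - 3)*(j - 2)*(j + 7)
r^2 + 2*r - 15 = (r - 3)*(r + 5)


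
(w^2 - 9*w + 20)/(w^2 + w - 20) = (w - 5)/(w + 5)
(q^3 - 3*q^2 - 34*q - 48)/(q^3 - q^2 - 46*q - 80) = (q + 3)/(q + 5)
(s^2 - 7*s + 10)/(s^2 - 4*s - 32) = (-s^2 + 7*s - 10)/(-s^2 + 4*s + 32)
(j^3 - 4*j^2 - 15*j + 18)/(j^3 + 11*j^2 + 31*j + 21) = (j^2 - 7*j + 6)/(j^2 + 8*j + 7)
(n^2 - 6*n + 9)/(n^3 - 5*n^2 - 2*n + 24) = (n - 3)/(n^2 - 2*n - 8)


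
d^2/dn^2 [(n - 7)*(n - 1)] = 2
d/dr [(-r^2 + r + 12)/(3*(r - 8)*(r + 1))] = 2*(3*r^2 - 4*r + 38)/(3*(r^4 - 14*r^3 + 33*r^2 + 112*r + 64))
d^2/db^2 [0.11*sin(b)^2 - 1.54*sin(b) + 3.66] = 1.54*sin(b) + 0.22*cos(2*b)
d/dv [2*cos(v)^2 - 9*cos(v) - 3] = (9 - 4*cos(v))*sin(v)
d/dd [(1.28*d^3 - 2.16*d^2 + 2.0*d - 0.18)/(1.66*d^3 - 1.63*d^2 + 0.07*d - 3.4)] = (1.4992*d^4 - 6.4608*d^3 - 9.0508*d^2 + 14.1012*d - 6.7874)/(2.7556*d^6 - 5.4116*d^5 + 2.8893*d^4 - 11.5162*d^3 + 11.0889*d^2 - 0.476*d + 11.56)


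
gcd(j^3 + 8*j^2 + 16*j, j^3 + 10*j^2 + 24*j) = j^2 + 4*j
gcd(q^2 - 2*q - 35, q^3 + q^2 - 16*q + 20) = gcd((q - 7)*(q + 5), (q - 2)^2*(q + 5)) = q + 5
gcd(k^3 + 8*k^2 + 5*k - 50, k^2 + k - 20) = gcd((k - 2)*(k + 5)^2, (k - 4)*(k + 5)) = k + 5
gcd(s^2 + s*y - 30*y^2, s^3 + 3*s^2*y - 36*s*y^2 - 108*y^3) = s + 6*y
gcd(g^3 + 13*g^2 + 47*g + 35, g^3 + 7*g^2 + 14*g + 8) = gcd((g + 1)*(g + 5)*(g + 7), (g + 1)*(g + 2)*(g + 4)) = g + 1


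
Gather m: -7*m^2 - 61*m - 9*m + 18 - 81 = -7*m^2 - 70*m - 63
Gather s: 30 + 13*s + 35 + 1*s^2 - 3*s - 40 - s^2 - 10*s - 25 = 0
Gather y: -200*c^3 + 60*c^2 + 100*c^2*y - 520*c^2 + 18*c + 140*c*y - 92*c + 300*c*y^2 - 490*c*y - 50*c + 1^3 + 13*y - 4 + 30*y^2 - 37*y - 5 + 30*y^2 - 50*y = -200*c^3 - 460*c^2 - 124*c + y^2*(300*c + 60) + y*(100*c^2 - 350*c - 74) - 8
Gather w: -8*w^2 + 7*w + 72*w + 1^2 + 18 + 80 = -8*w^2 + 79*w + 99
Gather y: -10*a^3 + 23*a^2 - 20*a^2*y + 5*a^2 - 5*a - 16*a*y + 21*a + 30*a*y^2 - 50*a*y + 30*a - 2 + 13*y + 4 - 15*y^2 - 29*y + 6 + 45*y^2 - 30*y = -10*a^3 + 28*a^2 + 46*a + y^2*(30*a + 30) + y*(-20*a^2 - 66*a - 46) + 8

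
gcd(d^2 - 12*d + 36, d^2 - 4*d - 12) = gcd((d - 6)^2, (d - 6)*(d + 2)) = d - 6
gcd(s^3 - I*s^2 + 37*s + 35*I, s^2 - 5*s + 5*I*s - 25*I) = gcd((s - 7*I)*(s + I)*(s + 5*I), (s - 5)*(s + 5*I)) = s + 5*I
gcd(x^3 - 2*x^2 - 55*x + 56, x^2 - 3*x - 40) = x - 8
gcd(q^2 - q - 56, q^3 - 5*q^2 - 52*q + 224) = q^2 - q - 56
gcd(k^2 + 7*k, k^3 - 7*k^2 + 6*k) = k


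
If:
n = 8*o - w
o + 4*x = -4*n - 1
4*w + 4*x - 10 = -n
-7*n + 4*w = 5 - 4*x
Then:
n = 5/8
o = 123/248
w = 829/248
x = -991/992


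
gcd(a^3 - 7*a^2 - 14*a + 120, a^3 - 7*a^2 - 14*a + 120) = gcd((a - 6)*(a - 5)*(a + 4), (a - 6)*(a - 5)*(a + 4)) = a^3 - 7*a^2 - 14*a + 120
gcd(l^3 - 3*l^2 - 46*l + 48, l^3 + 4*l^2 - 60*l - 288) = l^2 - 2*l - 48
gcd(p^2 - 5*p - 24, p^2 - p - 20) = 1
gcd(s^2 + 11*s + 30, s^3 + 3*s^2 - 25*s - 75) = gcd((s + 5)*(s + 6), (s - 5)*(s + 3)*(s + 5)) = s + 5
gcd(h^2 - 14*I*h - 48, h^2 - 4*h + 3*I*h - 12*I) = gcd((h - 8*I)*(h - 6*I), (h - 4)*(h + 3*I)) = 1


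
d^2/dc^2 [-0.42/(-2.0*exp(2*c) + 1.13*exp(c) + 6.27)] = ((0.4746 - 3.36*exp(c))*(-2.0*exp(2*c) + 1.13*exp(c) + 6.27) - 0.42*(4.0*exp(c) - 1.13)*(8.0*exp(c) - 2.26)*exp(c))*exp(c)/(-2.0*exp(2*c) + 1.13*exp(c) + 6.27)^3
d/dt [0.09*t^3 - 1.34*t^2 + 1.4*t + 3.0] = 0.27*t^2 - 2.68*t + 1.4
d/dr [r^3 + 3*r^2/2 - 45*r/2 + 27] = 3*r^2 + 3*r - 45/2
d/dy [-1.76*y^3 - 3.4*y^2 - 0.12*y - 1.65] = -5.28*y^2 - 6.8*y - 0.12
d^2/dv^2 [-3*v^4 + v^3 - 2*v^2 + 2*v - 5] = -36*v^2 + 6*v - 4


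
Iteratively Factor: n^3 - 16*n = (n)*(n^2 - 16) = n*(n + 4)*(n - 4)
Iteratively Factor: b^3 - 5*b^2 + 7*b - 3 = (b - 1)*(b^2 - 4*b + 3) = (b - 1)^2*(b - 3)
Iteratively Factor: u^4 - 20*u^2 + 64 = (u - 4)*(u^3 + 4*u^2 - 4*u - 16) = (u - 4)*(u + 2)*(u^2 + 2*u - 8) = (u - 4)*(u - 2)*(u + 2)*(u + 4)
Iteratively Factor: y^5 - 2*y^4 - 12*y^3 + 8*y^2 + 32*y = (y + 2)*(y^4 - 4*y^3 - 4*y^2 + 16*y) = (y - 2)*(y + 2)*(y^3 - 2*y^2 - 8*y) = (y - 2)*(y + 2)^2*(y^2 - 4*y) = y*(y - 2)*(y + 2)^2*(y - 4)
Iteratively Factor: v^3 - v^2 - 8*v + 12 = (v - 2)*(v^2 + v - 6) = (v - 2)^2*(v + 3)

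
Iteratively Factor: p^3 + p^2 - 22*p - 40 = (p + 4)*(p^2 - 3*p - 10) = (p - 5)*(p + 4)*(p + 2)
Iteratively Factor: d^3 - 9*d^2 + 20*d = (d - 4)*(d^2 - 5*d) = d*(d - 4)*(d - 5)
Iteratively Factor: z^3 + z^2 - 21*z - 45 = (z + 3)*(z^2 - 2*z - 15) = (z - 5)*(z + 3)*(z + 3)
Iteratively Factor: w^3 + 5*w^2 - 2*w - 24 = (w + 3)*(w^2 + 2*w - 8) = (w - 2)*(w + 3)*(w + 4)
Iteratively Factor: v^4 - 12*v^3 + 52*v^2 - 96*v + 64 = (v - 4)*(v^3 - 8*v^2 + 20*v - 16) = (v - 4)*(v - 2)*(v^2 - 6*v + 8) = (v - 4)^2*(v - 2)*(v - 2)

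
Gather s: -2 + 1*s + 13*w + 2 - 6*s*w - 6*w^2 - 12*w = s*(1 - 6*w) - 6*w^2 + w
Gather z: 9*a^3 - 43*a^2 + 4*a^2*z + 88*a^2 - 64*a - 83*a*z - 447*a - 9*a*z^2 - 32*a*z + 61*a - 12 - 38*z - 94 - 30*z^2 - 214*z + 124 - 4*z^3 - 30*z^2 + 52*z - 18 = 9*a^3 + 45*a^2 - 450*a - 4*z^3 + z^2*(-9*a - 60) + z*(4*a^2 - 115*a - 200)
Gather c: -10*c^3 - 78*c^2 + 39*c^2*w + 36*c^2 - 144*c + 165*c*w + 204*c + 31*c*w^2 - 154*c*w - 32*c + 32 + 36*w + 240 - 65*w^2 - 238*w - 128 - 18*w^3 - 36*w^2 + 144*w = -10*c^3 + c^2*(39*w - 42) + c*(31*w^2 + 11*w + 28) - 18*w^3 - 101*w^2 - 58*w + 144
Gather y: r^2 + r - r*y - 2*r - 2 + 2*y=r^2 - r + y*(2 - r) - 2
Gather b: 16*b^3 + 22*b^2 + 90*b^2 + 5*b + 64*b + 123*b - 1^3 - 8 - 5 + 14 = 16*b^3 + 112*b^2 + 192*b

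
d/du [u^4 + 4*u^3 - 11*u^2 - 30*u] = 4*u^3 + 12*u^2 - 22*u - 30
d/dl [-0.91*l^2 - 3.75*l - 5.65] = -1.82*l - 3.75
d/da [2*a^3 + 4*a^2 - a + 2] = 6*a^2 + 8*a - 1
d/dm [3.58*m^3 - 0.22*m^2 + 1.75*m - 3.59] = 10.74*m^2 - 0.44*m + 1.75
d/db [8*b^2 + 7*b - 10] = 16*b + 7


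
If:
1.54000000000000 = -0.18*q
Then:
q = -8.56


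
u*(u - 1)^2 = u^3 - 2*u^2 + u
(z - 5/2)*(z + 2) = z^2 - z/2 - 5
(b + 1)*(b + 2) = b^2 + 3*b + 2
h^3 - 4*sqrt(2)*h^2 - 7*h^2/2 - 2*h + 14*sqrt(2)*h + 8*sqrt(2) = (h - 4)*(h + 1/2)*(h - 4*sqrt(2))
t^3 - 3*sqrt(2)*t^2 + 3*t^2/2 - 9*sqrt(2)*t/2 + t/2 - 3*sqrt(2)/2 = (t + 1/2)*(t + 1)*(t - 3*sqrt(2))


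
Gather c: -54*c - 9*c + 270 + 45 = 315 - 63*c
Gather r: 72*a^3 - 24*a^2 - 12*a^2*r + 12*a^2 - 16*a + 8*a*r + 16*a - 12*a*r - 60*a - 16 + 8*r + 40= 72*a^3 - 12*a^2 - 60*a + r*(-12*a^2 - 4*a + 8) + 24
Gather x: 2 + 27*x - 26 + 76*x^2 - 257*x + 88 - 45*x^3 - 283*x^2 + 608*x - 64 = -45*x^3 - 207*x^2 + 378*x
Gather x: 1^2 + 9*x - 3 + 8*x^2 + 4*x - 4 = 8*x^2 + 13*x - 6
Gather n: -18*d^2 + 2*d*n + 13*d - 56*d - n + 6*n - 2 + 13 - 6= -18*d^2 - 43*d + n*(2*d + 5) + 5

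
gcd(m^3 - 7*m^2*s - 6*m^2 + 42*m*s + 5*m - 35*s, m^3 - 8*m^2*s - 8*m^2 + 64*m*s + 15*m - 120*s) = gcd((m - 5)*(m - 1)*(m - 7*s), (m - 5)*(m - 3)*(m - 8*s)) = m - 5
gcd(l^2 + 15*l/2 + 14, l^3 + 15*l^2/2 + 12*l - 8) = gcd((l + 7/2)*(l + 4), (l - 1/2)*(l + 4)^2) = l + 4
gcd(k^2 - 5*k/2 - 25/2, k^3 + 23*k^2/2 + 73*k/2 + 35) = k + 5/2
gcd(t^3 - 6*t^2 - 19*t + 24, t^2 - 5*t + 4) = t - 1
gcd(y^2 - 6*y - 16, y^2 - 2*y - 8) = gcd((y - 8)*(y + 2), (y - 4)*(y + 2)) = y + 2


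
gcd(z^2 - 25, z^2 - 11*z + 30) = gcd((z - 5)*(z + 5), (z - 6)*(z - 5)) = z - 5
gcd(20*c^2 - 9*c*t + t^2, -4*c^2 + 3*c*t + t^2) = 1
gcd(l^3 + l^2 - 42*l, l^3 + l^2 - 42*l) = l^3 + l^2 - 42*l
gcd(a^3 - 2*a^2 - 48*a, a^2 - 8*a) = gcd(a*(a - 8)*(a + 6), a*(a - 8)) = a^2 - 8*a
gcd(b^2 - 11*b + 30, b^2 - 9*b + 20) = b - 5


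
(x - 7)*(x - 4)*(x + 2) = x^3 - 9*x^2 + 6*x + 56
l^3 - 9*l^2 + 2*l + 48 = (l - 8)*(l - 3)*(l + 2)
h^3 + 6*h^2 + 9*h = h*(h + 3)^2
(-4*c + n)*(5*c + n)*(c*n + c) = -20*c^3*n - 20*c^3 + c^2*n^2 + c^2*n + c*n^3 + c*n^2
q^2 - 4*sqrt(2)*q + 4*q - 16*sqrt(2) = (q + 4)*(q - 4*sqrt(2))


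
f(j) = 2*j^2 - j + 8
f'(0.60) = 1.40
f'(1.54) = 5.16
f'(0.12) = -0.52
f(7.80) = 121.88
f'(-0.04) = -1.16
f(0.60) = 8.12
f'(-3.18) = -13.72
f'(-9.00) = -37.00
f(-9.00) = 179.00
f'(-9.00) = -37.00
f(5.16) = 56.09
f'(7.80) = 30.20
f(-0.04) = 8.04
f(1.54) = 11.20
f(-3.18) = 31.40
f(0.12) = 7.91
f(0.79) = 8.46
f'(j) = 4*j - 1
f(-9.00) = 179.00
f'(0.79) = 2.16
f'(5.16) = 19.64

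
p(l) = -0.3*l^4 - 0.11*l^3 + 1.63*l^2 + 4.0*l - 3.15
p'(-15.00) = 3930.85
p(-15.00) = -14512.65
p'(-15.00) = 3930.85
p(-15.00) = -14512.65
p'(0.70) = 5.71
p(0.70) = 0.34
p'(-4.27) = 77.49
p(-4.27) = -81.68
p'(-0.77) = 1.84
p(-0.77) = -5.32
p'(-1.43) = 2.17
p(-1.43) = -6.47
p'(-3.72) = 49.08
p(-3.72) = -47.26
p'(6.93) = -388.63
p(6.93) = -625.68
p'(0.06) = 4.19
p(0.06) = -2.90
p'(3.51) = -40.52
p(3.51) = -19.32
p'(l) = -1.2*l^3 - 0.33*l^2 + 3.26*l + 4.0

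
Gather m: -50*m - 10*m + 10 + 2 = 12 - 60*m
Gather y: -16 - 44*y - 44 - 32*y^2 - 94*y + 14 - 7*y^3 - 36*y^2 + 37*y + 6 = -7*y^3 - 68*y^2 - 101*y - 40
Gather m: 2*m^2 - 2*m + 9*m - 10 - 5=2*m^2 + 7*m - 15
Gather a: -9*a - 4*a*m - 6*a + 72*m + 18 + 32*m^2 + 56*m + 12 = a*(-4*m - 15) + 32*m^2 + 128*m + 30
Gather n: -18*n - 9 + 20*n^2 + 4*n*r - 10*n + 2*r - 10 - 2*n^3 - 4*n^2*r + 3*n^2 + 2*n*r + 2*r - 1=-2*n^3 + n^2*(23 - 4*r) + n*(6*r - 28) + 4*r - 20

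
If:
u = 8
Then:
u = 8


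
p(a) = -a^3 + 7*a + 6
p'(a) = 7 - 3*a^2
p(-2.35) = 2.53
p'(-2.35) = -9.57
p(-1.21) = -0.70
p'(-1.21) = 2.61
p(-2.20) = 1.25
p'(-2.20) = -7.52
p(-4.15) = 48.42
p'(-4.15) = -44.67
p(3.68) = -18.08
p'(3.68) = -33.63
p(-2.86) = 9.37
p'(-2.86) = -17.54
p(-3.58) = 26.82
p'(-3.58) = -31.45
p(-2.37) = 2.72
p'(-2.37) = -9.85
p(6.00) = -168.00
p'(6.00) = -101.00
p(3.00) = 0.00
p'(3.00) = -20.00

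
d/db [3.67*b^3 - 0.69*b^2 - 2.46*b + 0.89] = 11.01*b^2 - 1.38*b - 2.46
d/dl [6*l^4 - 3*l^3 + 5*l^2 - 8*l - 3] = 24*l^3 - 9*l^2 + 10*l - 8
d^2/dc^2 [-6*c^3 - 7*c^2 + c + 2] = -36*c - 14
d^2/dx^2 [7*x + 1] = 0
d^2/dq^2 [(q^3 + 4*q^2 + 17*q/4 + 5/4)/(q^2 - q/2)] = (104*q^3 + 60*q^2 - 30*q + 5)/(q^3*(8*q^3 - 12*q^2 + 6*q - 1))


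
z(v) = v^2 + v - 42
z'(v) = 2*v + 1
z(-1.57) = -41.11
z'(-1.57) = -2.14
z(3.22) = -28.41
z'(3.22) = 7.44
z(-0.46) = -42.25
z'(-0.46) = 0.08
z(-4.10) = -29.29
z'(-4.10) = -7.20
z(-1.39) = -41.46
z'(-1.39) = -1.78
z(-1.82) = -40.51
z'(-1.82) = -2.64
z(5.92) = -1.03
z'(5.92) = 12.84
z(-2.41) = -38.60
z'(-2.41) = -3.82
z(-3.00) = -36.00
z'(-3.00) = -5.00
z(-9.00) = 30.00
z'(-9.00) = -17.00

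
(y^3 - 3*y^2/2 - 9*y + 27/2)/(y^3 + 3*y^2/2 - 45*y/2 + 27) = (y + 3)/(y + 6)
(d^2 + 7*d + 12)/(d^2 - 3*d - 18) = (d + 4)/(d - 6)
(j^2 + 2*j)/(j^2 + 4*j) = (j + 2)/(j + 4)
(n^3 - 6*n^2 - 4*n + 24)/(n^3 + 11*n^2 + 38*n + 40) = (n^2 - 8*n + 12)/(n^2 + 9*n + 20)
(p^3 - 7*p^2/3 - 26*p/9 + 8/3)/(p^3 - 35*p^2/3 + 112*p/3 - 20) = (p^2 - 5*p/3 - 4)/(p^2 - 11*p + 30)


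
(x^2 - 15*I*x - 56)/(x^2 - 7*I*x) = (x - 8*I)/x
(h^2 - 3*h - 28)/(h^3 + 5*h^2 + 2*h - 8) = (h - 7)/(h^2 + h - 2)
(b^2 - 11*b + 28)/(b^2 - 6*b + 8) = (b - 7)/(b - 2)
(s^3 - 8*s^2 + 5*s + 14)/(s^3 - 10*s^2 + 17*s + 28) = (s - 2)/(s - 4)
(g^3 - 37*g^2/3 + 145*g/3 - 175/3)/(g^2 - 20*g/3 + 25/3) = (3*g^2 - 22*g + 35)/(3*g - 5)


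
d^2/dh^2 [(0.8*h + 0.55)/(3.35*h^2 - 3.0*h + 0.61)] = ((1.115 - 16.08*h)*(3.35*h^2 - 3.0*h + 0.61) + (0.8*h + 0.55)*(6.7*h - 3.0)*(13.4*h - 6.0))/(3.35*h^2 - 3.0*h + 0.61)^3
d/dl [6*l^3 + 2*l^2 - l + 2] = 18*l^2 + 4*l - 1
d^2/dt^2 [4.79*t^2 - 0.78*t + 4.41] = 9.58000000000000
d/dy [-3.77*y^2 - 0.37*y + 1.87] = -7.54*y - 0.37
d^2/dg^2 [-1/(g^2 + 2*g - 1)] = 2*(g^2 + 2*g - 4*(g + 1)^2 - 1)/(g^2 + 2*g - 1)^3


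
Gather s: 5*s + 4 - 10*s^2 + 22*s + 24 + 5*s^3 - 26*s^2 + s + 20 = 5*s^3 - 36*s^2 + 28*s + 48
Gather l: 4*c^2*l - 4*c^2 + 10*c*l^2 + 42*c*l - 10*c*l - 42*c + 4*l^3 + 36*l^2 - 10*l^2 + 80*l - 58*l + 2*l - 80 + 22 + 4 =-4*c^2 - 42*c + 4*l^3 + l^2*(10*c + 26) + l*(4*c^2 + 32*c + 24) - 54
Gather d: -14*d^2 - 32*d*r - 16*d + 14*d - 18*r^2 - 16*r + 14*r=-14*d^2 + d*(-32*r - 2) - 18*r^2 - 2*r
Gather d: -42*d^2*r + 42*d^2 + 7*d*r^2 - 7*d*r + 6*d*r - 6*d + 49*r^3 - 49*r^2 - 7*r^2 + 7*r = d^2*(42 - 42*r) + d*(7*r^2 - r - 6) + 49*r^3 - 56*r^2 + 7*r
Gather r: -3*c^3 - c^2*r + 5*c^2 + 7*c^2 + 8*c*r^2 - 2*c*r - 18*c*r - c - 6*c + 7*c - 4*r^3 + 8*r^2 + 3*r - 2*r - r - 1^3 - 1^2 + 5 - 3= -3*c^3 + 12*c^2 - 4*r^3 + r^2*(8*c + 8) + r*(-c^2 - 20*c)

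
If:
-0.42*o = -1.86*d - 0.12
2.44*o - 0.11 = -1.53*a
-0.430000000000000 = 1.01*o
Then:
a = 0.75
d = -0.16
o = -0.43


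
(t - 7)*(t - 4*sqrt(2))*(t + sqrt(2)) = t^3 - 7*t^2 - 3*sqrt(2)*t^2 - 8*t + 21*sqrt(2)*t + 56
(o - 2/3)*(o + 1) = o^2 + o/3 - 2/3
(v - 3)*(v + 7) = v^2 + 4*v - 21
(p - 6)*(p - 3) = p^2 - 9*p + 18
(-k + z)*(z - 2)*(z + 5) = -k*z^2 - 3*k*z + 10*k + z^3 + 3*z^2 - 10*z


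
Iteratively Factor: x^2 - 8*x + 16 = (x - 4)*(x - 4)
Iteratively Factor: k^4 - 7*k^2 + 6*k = (k - 1)*(k^3 + k^2 - 6*k) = k*(k - 1)*(k^2 + k - 6) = k*(k - 1)*(k + 3)*(k - 2)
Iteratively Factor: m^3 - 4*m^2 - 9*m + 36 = (m + 3)*(m^2 - 7*m + 12) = (m - 4)*(m + 3)*(m - 3)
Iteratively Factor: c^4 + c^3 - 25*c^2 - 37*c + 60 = (c - 1)*(c^3 + 2*c^2 - 23*c - 60) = (c - 1)*(c + 3)*(c^2 - c - 20) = (c - 1)*(c + 3)*(c + 4)*(c - 5)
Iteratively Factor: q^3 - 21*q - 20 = (q + 4)*(q^2 - 4*q - 5) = (q - 5)*(q + 4)*(q + 1)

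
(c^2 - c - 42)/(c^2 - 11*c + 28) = (c + 6)/(c - 4)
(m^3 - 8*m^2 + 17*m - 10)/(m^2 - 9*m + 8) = (m^2 - 7*m + 10)/(m - 8)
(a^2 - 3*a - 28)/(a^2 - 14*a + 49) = (a + 4)/(a - 7)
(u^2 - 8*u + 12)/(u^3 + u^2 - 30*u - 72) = (u - 2)/(u^2 + 7*u + 12)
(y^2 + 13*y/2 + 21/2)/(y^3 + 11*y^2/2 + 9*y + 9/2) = (2*y + 7)/(2*y^2 + 5*y + 3)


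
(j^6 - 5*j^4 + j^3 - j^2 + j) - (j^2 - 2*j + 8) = j^6 - 5*j^4 + j^3 - 2*j^2 + 3*j - 8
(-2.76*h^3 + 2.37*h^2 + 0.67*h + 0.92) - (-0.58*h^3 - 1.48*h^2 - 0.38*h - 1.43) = -2.18*h^3 + 3.85*h^2 + 1.05*h + 2.35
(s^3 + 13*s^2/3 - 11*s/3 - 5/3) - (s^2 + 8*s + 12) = s^3 + 10*s^2/3 - 35*s/3 - 41/3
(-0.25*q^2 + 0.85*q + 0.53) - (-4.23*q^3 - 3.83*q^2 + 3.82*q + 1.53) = 4.23*q^3 + 3.58*q^2 - 2.97*q - 1.0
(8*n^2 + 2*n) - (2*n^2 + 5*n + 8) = 6*n^2 - 3*n - 8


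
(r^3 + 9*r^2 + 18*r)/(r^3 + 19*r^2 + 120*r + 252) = r*(r + 3)/(r^2 + 13*r + 42)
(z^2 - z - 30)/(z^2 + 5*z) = (z - 6)/z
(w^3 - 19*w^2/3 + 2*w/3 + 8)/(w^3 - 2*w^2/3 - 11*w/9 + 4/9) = 3*(w - 6)/(3*w - 1)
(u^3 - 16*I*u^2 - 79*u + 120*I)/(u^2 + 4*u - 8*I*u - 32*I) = (u^2 - 8*I*u - 15)/(u + 4)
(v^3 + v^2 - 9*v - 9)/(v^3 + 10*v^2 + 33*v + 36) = (v^2 - 2*v - 3)/(v^2 + 7*v + 12)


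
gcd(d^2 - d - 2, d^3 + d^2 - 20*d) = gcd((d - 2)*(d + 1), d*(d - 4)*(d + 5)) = 1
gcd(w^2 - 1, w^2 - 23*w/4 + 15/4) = 1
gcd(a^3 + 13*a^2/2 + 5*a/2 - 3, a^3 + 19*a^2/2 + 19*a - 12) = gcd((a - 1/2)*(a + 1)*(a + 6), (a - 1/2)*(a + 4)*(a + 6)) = a^2 + 11*a/2 - 3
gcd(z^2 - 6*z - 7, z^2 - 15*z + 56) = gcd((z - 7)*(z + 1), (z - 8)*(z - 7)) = z - 7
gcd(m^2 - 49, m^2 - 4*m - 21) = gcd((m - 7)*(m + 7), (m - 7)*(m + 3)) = m - 7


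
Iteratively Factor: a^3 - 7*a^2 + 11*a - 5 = (a - 5)*(a^2 - 2*a + 1) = (a - 5)*(a - 1)*(a - 1)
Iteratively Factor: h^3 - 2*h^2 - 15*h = (h + 3)*(h^2 - 5*h) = h*(h + 3)*(h - 5)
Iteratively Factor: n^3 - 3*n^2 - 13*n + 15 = (n - 5)*(n^2 + 2*n - 3) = (n - 5)*(n + 3)*(n - 1)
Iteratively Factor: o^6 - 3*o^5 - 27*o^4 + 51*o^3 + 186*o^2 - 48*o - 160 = (o - 5)*(o^5 + 2*o^4 - 17*o^3 - 34*o^2 + 16*o + 32) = (o - 5)*(o - 4)*(o^4 + 6*o^3 + 7*o^2 - 6*o - 8) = (o - 5)*(o - 4)*(o + 4)*(o^3 + 2*o^2 - o - 2) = (o - 5)*(o - 4)*(o + 1)*(o + 4)*(o^2 + o - 2) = (o - 5)*(o - 4)*(o - 1)*(o + 1)*(o + 4)*(o + 2)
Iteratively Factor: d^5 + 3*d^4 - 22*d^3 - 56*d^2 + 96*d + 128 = (d + 4)*(d^4 - d^3 - 18*d^2 + 16*d + 32) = (d + 1)*(d + 4)*(d^3 - 2*d^2 - 16*d + 32) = (d - 2)*(d + 1)*(d + 4)*(d^2 - 16) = (d - 2)*(d + 1)*(d + 4)^2*(d - 4)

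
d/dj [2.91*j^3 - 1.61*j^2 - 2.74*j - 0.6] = 8.73*j^2 - 3.22*j - 2.74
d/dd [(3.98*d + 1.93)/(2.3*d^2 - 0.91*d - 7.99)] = (9.154*d^2 - 3.6218*d - (3.98*d + 1.93)*(4.6*d - 0.91) - 31.8002)/(-2.3*d^2 + 0.91*d + 7.99)^2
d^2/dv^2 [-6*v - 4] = 0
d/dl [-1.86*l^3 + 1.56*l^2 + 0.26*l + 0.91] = -5.58*l^2 + 3.12*l + 0.26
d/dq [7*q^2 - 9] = 14*q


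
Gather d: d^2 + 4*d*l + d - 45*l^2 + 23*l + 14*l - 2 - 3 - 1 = d^2 + d*(4*l + 1) - 45*l^2 + 37*l - 6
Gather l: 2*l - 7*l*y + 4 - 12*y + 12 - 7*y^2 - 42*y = l*(2 - 7*y) - 7*y^2 - 54*y + 16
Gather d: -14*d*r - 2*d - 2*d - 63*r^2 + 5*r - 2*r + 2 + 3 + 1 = d*(-14*r - 4) - 63*r^2 + 3*r + 6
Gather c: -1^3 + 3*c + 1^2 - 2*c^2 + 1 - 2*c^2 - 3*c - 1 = -4*c^2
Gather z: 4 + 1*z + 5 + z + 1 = 2*z + 10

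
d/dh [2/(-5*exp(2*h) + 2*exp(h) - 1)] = (20*exp(h) - 4)*exp(h)/(5*exp(2*h) - 2*exp(h) + 1)^2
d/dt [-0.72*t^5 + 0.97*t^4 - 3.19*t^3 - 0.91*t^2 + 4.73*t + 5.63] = -3.6*t^4 + 3.88*t^3 - 9.57*t^2 - 1.82*t + 4.73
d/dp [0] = 0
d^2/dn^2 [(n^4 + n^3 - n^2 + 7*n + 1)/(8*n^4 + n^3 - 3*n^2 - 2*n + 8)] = 2*(56*n^9 - 120*n^8 + 2832*n^7 + 549*n^6 - 1227*n^5 + 717*n^4 - 4497*n^3 - 435*n^2 + 690*n + 76)/(512*n^12 + 192*n^11 - 552*n^10 - 527*n^9 + 1647*n^8 + 693*n^7 - 1023*n^6 - 954*n^5 + 1620*n^4 + 472*n^3 - 480*n^2 - 384*n + 512)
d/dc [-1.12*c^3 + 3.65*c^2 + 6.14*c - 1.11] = -3.36*c^2 + 7.3*c + 6.14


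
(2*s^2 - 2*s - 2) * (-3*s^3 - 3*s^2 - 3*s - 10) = -6*s^5 + 6*s^3 - 8*s^2 + 26*s + 20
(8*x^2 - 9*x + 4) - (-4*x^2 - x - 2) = 12*x^2 - 8*x + 6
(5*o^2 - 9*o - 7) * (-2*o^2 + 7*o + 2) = -10*o^4 + 53*o^3 - 39*o^2 - 67*o - 14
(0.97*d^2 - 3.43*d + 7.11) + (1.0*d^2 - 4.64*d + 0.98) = 1.97*d^2 - 8.07*d + 8.09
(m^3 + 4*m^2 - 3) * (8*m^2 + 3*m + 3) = 8*m^5 + 35*m^4 + 15*m^3 - 12*m^2 - 9*m - 9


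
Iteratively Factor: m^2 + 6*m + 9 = (m + 3)*(m + 3)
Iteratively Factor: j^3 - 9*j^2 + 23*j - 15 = (j - 5)*(j^2 - 4*j + 3) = (j - 5)*(j - 3)*(j - 1)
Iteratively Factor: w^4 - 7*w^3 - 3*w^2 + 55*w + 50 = (w + 1)*(w^3 - 8*w^2 + 5*w + 50) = (w - 5)*(w + 1)*(w^2 - 3*w - 10) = (w - 5)^2*(w + 1)*(w + 2)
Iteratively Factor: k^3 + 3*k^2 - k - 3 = (k + 3)*(k^2 - 1) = (k + 1)*(k + 3)*(k - 1)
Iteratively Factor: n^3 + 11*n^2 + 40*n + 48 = (n + 3)*(n^2 + 8*n + 16) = (n + 3)*(n + 4)*(n + 4)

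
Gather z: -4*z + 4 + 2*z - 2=2 - 2*z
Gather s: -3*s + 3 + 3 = 6 - 3*s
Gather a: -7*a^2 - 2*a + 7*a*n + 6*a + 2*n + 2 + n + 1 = -7*a^2 + a*(7*n + 4) + 3*n + 3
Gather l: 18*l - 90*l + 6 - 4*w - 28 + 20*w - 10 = -72*l + 16*w - 32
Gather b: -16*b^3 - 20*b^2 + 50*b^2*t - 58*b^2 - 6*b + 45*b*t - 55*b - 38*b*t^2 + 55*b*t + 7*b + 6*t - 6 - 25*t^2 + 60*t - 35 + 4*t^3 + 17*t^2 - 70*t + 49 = -16*b^3 + b^2*(50*t - 78) + b*(-38*t^2 + 100*t - 54) + 4*t^3 - 8*t^2 - 4*t + 8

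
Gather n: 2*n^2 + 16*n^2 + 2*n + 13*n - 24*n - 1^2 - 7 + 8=18*n^2 - 9*n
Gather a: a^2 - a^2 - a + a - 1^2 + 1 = 0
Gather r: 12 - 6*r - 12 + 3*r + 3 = 3 - 3*r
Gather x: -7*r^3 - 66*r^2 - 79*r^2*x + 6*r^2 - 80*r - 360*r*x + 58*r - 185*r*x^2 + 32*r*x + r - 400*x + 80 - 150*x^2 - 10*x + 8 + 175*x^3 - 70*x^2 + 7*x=-7*r^3 - 60*r^2 - 21*r + 175*x^3 + x^2*(-185*r - 220) + x*(-79*r^2 - 328*r - 403) + 88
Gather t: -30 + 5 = -25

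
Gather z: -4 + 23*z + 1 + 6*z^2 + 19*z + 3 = 6*z^2 + 42*z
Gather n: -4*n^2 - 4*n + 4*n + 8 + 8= 16 - 4*n^2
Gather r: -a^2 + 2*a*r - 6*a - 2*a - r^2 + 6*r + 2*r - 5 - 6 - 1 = -a^2 - 8*a - r^2 + r*(2*a + 8) - 12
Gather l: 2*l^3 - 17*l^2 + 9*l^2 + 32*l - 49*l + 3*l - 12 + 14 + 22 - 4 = 2*l^3 - 8*l^2 - 14*l + 20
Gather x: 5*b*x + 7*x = x*(5*b + 7)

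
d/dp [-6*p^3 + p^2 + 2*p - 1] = -18*p^2 + 2*p + 2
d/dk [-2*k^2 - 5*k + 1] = -4*k - 5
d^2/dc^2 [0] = 0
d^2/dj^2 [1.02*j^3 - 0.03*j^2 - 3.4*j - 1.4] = 6.12*j - 0.06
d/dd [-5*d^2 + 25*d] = 25 - 10*d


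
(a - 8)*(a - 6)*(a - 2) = a^3 - 16*a^2 + 76*a - 96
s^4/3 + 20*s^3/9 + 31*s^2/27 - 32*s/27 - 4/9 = (s/3 + 1/3)*(s - 2/3)*(s + 1/3)*(s + 6)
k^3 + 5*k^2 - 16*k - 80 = (k - 4)*(k + 4)*(k + 5)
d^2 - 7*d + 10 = (d - 5)*(d - 2)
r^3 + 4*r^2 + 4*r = r*(r + 2)^2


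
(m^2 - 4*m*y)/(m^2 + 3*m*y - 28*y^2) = m/(m + 7*y)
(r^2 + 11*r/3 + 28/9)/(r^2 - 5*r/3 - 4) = (r + 7/3)/(r - 3)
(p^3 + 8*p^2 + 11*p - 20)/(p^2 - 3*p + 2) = (p^2 + 9*p + 20)/(p - 2)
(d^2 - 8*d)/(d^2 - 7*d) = (d - 8)/(d - 7)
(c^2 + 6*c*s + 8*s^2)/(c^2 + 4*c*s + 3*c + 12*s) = (c + 2*s)/(c + 3)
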